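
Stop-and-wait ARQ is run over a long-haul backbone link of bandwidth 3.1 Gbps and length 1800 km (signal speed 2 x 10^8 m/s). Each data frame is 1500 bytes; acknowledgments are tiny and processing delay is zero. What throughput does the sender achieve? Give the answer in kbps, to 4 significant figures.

t_tx = L/R = 12000/3100000000 = 3.87097e-06 s.
t_prop = 1800000/200000000 = 0.009 s; RTT = 0.018 s.
Cycle = t_tx + RTT = 0.0180039 s.
Throughput = L / cycle = 12000 / 0.0180039 = 666.5 kbps.

666.5 kbps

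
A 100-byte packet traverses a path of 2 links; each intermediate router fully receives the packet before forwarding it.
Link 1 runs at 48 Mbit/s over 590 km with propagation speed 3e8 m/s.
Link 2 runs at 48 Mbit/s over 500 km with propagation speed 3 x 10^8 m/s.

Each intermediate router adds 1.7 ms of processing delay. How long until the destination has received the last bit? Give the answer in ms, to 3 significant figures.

L = 100 × 8 = 800 bits.
Transmission delay per hop = L/R = 800/48000000 = 0.0166667 ms; 2 hops → 0.0333333 ms.
Propagation delays (d/s per hop): 1.96667, 1.66667 ms; sum = 3.63333 ms.
Processing at 1 router(s): 1 × 1.7 ms = 1.7 ms.
End-to-end = 5.37 ms.

5.37 ms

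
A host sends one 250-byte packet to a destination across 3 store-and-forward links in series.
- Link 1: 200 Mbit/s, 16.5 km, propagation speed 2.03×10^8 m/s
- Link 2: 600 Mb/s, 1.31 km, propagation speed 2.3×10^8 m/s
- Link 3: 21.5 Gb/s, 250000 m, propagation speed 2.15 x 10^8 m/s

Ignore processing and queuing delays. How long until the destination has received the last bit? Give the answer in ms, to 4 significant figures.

1.263 ms

L = 250 × 8 = 2000 bits.
Transmission delays (L/R per hop): 0.01, 0.00333333, 9.30233e-05 ms; sum = 0.0134264 ms.
Propagation delays (d/s per hop): 0.0812808, 0.00569565, 1.16279 ms; sum = 1.24977 ms.
End-to-end = 1.263 ms.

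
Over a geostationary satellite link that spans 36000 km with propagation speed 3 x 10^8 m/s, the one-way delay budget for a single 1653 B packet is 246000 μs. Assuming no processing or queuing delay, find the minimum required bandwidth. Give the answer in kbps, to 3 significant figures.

L = 13224 bits.
Propagation delay = 36000000 / 300000000 = 120000 μs.
Transmission budget = 246000 − 120000 = 126000 μs.
R ≥ L / t_tx = 13224 bits / 0.126 s = 105 kbps.

105 kbps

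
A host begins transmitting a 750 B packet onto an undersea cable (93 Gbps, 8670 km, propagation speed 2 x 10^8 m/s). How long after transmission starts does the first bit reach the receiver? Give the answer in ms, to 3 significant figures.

43.4 ms

First bit experiences only propagation delay: d/s = 8670000/200000000 = 43.4 ms.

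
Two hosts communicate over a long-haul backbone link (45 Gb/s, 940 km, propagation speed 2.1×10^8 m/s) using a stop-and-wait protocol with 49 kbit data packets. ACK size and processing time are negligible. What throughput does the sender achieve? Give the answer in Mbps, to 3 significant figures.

5.47 Mbps

t_tx = L/R = 49000/45000000000 = 1.08889e-06 s.
t_prop = 940000/210000000 = 0.00447619 s; RTT = 0.00895238 s.
Cycle = t_tx + RTT = 0.00895347 s.
Throughput = L / cycle = 49000 / 0.00895347 = 5.47 Mbps.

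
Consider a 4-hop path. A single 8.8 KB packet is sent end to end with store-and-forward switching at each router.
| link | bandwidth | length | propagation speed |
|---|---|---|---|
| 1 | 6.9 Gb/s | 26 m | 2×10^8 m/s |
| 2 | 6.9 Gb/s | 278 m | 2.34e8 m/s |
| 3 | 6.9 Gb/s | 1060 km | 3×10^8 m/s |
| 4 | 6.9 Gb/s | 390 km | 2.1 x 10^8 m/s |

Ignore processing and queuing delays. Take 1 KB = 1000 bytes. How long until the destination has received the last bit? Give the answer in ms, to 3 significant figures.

L = 70400 bits.
Transmission delay per hop = L/R = 70400/6900000000 = 0.0102029 ms; 4 hops → 0.0408116 ms.
Propagation delays (d/s per hop): 0.00013, 0.00118803, 3.53333, 1.85714 ms; sum = 5.39179 ms.
End-to-end = 5.43 ms.

5.43 ms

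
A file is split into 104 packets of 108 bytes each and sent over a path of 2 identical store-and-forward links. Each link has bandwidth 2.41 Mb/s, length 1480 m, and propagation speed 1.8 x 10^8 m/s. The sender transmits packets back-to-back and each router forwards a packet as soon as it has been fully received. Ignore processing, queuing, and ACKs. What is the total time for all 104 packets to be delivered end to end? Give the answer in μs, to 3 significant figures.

Per-hop transmission t_tx = L/R = 864/2410000 = 358.506 μs.
Per-hop propagation t_prop = 1480/180000000 = 8.22222 μs.
Pipeline fill: first packet needs 2·t_tx to clear all hops; remaining 103 packets each add one t_tx.
Total = (2+104-1)·t_tx + 2·t_prop = 105·358.506 + 2·8.22222 = 37700 μs.

37700 μs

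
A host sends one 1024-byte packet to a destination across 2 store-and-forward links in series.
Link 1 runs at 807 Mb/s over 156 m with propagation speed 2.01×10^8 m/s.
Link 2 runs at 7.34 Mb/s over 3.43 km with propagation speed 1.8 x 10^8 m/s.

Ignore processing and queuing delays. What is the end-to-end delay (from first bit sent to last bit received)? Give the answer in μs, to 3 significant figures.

L = 1024 × 8 = 8192 bits.
Transmission delays (L/R per hop): 10.1512, 1116.08 μs; sum = 1126.23 μs.
Propagation delays (d/s per hop): 0.776119, 19.0556 μs; sum = 19.8317 μs.
End-to-end = 1150 μs.

1150 μs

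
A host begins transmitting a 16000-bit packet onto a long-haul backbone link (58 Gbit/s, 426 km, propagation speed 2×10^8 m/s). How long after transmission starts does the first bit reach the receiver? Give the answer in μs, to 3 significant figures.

First bit experiences only propagation delay: d/s = 426000/200000000 = 2130 μs.

2130 μs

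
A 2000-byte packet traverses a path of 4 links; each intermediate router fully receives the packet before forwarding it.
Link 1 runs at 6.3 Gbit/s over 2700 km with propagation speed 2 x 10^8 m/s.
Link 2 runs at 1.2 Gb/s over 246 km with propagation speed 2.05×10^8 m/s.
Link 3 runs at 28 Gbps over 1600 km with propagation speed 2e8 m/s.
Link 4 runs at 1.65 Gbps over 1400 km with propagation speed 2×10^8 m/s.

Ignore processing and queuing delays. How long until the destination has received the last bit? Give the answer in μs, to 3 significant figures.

29700 μs

L = 2000 × 8 = 16000 bits.
Transmission delays (L/R per hop): 2.53968, 13.3333, 0.571429, 9.69697 μs; sum = 26.1414 μs.
Propagation delays (d/s per hop): 13500, 1200, 8000, 7000 μs; sum = 29700 μs.
End-to-end = 29700 μs.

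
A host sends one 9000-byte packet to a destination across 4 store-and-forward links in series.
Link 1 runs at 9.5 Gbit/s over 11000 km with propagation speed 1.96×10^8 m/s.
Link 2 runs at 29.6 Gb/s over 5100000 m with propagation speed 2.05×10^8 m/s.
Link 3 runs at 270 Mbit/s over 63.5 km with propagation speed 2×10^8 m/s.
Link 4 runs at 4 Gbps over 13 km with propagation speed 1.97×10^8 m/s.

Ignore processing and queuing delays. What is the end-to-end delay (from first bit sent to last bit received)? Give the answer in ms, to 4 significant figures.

L = 9000 × 8 = 72000 bits.
Transmission delays (L/R per hop): 0.00757895, 0.00243243, 0.266667, 0.018 ms; sum = 0.294678 ms.
Propagation delays (d/s per hop): 56.1224, 24.878, 0.3175, 0.0659898 ms; sum = 81.384 ms.
End-to-end = 81.68 ms.

81.68 ms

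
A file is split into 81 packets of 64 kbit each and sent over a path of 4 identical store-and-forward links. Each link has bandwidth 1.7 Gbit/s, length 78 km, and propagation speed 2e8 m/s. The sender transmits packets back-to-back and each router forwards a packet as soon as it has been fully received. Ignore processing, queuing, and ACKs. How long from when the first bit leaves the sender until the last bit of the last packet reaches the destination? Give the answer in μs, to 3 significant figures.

Per-hop transmission t_tx = L/R = 64000/1700000000 = 37.6471 μs.
Per-hop propagation t_prop = 78000/200000000 = 390 μs.
Pipeline fill: first packet needs 4·t_tx to clear all hops; remaining 80 packets each add one t_tx.
Total = (4+81-1)·t_tx + 4·t_prop = 84·37.6471 + 4·390 = 4720 μs.

4720 μs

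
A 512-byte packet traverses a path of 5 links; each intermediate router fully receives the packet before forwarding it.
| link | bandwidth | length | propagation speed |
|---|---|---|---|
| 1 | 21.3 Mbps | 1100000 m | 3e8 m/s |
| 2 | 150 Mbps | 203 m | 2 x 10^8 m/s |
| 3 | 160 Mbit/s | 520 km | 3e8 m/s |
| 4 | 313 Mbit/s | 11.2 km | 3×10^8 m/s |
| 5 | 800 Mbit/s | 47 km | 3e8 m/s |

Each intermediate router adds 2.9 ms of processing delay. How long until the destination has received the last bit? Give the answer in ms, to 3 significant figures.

17.5 ms

L = 512 × 8 = 4096 bits.
Transmission delays (L/R per hop): 0.1923, 0.0273067, 0.0256, 0.0130863, 0.00512 ms; sum = 0.263413 ms.
Propagation delays (d/s per hop): 3.66667, 0.001015, 1.73333, 0.0373333, 0.156667 ms; sum = 5.59502 ms.
Processing at 4 router(s): 4 × 2.9 ms = 11.6 ms.
End-to-end = 17.5 ms.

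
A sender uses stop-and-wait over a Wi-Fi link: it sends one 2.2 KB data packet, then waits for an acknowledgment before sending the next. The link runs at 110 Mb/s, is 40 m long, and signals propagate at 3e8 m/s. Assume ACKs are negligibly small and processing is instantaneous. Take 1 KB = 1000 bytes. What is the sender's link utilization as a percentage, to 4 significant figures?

99.83 %

t_tx = L/R = 17600/110000000 = 0.00016 s.
t_prop = 40/300000000 = 1.33333e-07 s; RTT = 2.66667e-07 s.
Cycle = t_tx + RTT = 0.000160267 s.
Utilization = t_tx / cycle = 0.00016/0.000160267 = 99.83 %.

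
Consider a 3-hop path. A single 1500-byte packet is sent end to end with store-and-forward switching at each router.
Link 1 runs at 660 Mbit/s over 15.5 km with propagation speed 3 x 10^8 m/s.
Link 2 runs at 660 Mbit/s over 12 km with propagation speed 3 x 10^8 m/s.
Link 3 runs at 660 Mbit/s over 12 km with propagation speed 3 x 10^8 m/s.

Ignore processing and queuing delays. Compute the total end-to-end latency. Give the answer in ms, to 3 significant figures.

0.186 ms

L = 1500 × 8 = 12000 bits.
Transmission delay per hop = L/R = 12000/660000000 = 0.0181818 ms; 3 hops → 0.0545455 ms.
Propagation delays (d/s per hop): 0.0516667, 0.04, 0.04 ms; sum = 0.131667 ms.
End-to-end = 0.186 ms.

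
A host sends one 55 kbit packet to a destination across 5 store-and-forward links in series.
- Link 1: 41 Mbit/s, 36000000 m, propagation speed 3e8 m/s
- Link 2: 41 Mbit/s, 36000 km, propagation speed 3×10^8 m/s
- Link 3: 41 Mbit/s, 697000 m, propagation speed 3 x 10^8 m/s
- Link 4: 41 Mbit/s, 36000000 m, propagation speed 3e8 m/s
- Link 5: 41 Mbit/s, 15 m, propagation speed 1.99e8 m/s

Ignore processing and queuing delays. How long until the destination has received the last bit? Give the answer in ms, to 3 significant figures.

L = 55000 bits.
Transmission delay per hop = L/R = 55000/41000000 = 1.34146 ms; 5 hops → 6.70732 ms.
Propagation delays (d/s per hop): 120, 120, 2.32333, 120, 7.53769e-05 ms; sum = 362.323 ms.
End-to-end = 369 ms.

369 ms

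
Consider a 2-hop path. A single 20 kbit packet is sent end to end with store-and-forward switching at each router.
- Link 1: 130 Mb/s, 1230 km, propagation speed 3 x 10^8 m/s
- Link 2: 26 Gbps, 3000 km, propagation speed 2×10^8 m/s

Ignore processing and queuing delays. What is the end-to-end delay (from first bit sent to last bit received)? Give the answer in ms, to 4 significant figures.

19.25 ms

L = 20000 bits.
Transmission delays (L/R per hop): 0.153846, 0.000769231 ms; sum = 0.154615 ms.
Propagation delays (d/s per hop): 4.1, 15 ms; sum = 19.1 ms.
End-to-end = 19.25 ms.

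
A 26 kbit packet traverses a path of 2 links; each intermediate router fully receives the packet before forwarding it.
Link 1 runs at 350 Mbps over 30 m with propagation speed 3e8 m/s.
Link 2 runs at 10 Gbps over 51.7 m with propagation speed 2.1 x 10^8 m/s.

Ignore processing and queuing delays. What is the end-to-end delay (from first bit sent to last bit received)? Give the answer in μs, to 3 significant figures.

L = 26000 bits.
Transmission delays (L/R per hop): 74.2857, 2.6 μs; sum = 76.8857 μs.
Propagation delays (d/s per hop): 0.1, 0.24619 μs; sum = 0.34619 μs.
End-to-end = 77.2 μs.

77.2 μs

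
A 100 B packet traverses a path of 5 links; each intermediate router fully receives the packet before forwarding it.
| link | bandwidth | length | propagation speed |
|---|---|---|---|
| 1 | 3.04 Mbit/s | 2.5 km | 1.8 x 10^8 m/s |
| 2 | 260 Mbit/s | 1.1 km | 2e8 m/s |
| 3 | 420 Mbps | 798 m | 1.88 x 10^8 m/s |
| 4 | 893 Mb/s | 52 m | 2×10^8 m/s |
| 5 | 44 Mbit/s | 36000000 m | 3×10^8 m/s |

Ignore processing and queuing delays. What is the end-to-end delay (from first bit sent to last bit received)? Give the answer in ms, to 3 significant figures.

120 ms

L = 100 × 8 = 800 bits.
Transmission delays (L/R per hop): 0.263158, 0.00307692, 0.00190476, 0.000895857, 0.0181818 ms; sum = 0.287217 ms.
Propagation delays (d/s per hop): 0.0138889, 0.0055, 0.00424468, 0.00026, 120 ms; sum = 120.024 ms.
End-to-end = 120 ms.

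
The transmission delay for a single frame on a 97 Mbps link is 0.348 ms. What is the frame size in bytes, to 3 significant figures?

L = R × t_tx = 97000000 b/s × 0.000348 s = 33756 bits.
In bytes: 33756 / 8 = 4220 bytes.

4220 bytes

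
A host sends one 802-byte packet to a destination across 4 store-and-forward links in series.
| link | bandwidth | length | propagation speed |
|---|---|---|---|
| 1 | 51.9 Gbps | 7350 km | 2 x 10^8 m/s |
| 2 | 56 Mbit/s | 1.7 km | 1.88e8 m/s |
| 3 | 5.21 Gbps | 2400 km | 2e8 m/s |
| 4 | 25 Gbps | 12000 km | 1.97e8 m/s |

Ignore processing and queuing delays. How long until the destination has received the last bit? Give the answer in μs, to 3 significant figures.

L = 802 × 8 = 6416 bits.
Transmission delays (L/R per hop): 0.123622, 114.571, 1.23148, 0.25664 μs; sum = 116.183 μs.
Propagation delays (d/s per hop): 36750, 9.04255, 12000, 60913.7 μs; sum = 109673 μs.
End-to-end = 110000 μs.

110000 μs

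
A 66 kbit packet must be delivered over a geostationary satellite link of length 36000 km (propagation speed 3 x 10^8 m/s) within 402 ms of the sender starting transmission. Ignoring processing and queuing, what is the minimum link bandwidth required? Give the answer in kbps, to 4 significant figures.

234.0 kbps

Propagation delay = 36000000 / 300000000 = 120 ms.
Transmission budget = 402 − 120 = 282 ms.
R ≥ L / t_tx = 66000 bits / 0.282 s = 234.0 kbps.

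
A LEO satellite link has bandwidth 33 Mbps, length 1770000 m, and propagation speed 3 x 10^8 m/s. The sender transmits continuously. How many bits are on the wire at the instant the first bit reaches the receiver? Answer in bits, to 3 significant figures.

195000 bits

Propagation delay = 1770000 / 300000000 = 0.0059 s.
BDP = R × t_prop = 33000000 × 0.0059 = 194700 bits.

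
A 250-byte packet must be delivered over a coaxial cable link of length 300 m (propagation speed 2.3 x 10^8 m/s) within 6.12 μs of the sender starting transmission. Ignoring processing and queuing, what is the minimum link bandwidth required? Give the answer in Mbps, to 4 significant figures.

415.3 Mbps

L = 2000 bits.
Propagation delay = 300 / 2.3e+08 = 1.30435 μs.
Transmission budget = 6.12 − 1.30435 = 4.81565 μs.
R ≥ L / t_tx = 2000 bits / 4.81565e-06 s = 415.3 Mbps.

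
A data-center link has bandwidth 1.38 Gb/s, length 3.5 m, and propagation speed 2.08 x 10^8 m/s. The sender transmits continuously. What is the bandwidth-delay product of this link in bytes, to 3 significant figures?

Propagation delay = 3.5 / 208000000 = 1.68269e-08 s.
BDP = R × t_prop = 1380000000 × 1.68269e-08 = 23.2212 bits.
In bytes: 23.2212/8 = 2.90 bytes.

2.90 bytes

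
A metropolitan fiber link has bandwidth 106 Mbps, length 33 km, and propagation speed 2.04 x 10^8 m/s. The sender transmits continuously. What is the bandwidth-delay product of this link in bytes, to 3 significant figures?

Propagation delay = 33000 / 204000000 = 0.000161765 s.
BDP = R × t_prop = 106000000 × 0.000161765 = 17147.1 bits.
In bytes: 17147.1/8 = 2140 bytes.

2140 bytes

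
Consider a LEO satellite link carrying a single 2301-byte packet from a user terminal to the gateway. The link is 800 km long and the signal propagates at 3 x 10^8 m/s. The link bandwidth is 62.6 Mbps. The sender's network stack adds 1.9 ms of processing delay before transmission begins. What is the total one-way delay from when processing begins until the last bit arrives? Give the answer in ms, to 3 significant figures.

4.86 ms

L = 2301 × 8 = 18408 bits.
Transmission delay = L/R = 18408 / 62600000 = 0.294058 ms.
Propagation delay = d/s = 800000 m / 300000000 m/s = 2.66667 ms.
Plus processing delay 1.9 ms = 1.9 ms.
Total = 4.86 ms.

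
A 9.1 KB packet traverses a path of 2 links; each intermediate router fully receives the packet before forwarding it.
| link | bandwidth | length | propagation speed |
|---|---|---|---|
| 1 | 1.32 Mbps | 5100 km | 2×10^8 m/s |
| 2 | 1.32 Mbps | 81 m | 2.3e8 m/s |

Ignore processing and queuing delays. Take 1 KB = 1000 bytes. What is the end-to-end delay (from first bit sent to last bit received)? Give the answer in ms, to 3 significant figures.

136 ms

L = 72800 bits.
Transmission delay per hop = L/R = 72800/1320000 = 55.1515 ms; 2 hops → 110.303 ms.
Propagation delays (d/s per hop): 25.5, 0.000352174 ms; sum = 25.5004 ms.
End-to-end = 136 ms.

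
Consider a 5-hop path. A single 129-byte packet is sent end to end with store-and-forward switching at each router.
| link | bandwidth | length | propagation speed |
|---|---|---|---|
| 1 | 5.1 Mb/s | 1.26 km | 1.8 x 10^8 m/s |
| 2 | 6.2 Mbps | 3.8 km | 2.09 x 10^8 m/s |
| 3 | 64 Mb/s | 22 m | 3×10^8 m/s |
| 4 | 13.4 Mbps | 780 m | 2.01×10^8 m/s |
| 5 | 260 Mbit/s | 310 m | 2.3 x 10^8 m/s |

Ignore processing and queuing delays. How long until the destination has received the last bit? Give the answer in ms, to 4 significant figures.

0.4964 ms

L = 129 × 8 = 1032 bits.
Transmission delays (L/R per hop): 0.202353, 0.166452, 0.016125, 0.0770149, 0.00396923 ms; sum = 0.465914 ms.
Propagation delays (d/s per hop): 0.007, 0.0181818, 7.33333e-05, 0.0038806, 0.00134783 ms; sum = 0.0304836 ms.
End-to-end = 0.4964 ms.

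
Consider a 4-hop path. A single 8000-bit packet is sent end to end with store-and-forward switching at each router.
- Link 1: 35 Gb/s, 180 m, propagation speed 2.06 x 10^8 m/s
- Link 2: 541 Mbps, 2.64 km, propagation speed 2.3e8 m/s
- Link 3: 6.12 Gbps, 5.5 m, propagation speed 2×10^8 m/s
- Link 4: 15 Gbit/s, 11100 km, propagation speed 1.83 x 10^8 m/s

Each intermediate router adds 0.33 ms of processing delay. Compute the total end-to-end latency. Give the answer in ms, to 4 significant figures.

Transmission delays (L/R per hop): 0.000228571, 0.0147874, 0.00130719, 0.000533333 ms; sum = 0.0168565 ms.
Propagation delays (d/s per hop): 0.000873786, 0.0114783, 2.75e-05, 60.6557 ms; sum = 60.6681 ms.
Processing at 3 router(s): 3 × 0.33 ms = 0.99 ms.
End-to-end = 61.67 ms.

61.67 ms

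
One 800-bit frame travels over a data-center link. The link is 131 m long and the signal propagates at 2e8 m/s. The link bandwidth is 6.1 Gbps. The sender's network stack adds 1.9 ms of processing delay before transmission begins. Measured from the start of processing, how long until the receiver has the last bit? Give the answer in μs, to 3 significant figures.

1900 μs

Transmission delay = L/R = 800 / 6100000000 = 0.131148 μs.
Propagation delay = d/s = 131 m / 200000000 m/s = 0.655 μs.
Plus processing delay 1.9 ms = 1900 μs.
Total = 1900 μs.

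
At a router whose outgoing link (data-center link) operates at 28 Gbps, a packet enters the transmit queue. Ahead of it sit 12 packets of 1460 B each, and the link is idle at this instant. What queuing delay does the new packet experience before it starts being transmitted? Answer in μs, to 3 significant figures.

Each queued packet: L/R = 11680/28000000000 = 0.417143 μs.
12 queued → 5.00571 μs.
Queuing delay = 5.01 μs.

5.01 μs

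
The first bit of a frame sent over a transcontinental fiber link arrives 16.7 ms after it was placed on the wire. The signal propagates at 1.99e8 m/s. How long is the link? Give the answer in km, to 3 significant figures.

d = s × t_prop = 199000000 × 0.0167 = 3320 km.

3320 km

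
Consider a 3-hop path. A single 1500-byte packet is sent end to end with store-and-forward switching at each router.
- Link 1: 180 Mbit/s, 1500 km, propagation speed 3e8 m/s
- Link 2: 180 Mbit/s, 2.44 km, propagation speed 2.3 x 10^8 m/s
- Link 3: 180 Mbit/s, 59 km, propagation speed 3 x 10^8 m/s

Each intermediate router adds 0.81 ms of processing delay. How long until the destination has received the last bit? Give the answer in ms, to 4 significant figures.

L = 1500 × 8 = 12000 bits.
Transmission delay per hop = L/R = 12000/180000000 = 0.0666667 ms; 3 hops → 0.2 ms.
Propagation delays (d/s per hop): 5, 0.0106087, 0.196667 ms; sum = 5.20728 ms.
Processing at 2 router(s): 2 × 0.81 ms = 1.62 ms.
End-to-end = 7.027 ms.

7.027 ms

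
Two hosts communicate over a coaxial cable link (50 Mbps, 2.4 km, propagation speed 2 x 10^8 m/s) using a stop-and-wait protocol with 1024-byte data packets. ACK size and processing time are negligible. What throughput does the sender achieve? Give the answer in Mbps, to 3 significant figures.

43.6 Mbps

t_tx = L/R = 8192/50000000 = 0.00016384 s.
t_prop = 2400/200000000 = 1.2e-05 s; RTT = 2.4e-05 s.
Cycle = t_tx + RTT = 0.00018784 s.
Throughput = L / cycle = 8192 / 0.00018784 = 43.6 Mbps.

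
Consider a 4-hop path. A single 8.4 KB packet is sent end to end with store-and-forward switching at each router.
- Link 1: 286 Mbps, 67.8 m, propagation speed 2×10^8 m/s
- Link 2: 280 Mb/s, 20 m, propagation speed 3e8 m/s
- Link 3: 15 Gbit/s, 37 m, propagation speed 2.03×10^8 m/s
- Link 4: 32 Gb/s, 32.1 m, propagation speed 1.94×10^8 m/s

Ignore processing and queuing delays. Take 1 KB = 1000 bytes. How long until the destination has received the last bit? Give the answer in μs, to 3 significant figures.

L = 67200 bits.
Transmission delays (L/R per hop): 234.965, 240, 4.48, 2.1 μs; sum = 481.545 μs.
Propagation delays (d/s per hop): 0.339, 0.0666667, 0.182266, 0.165464 μs; sum = 0.753397 μs.
End-to-end = 482 μs.

482 μs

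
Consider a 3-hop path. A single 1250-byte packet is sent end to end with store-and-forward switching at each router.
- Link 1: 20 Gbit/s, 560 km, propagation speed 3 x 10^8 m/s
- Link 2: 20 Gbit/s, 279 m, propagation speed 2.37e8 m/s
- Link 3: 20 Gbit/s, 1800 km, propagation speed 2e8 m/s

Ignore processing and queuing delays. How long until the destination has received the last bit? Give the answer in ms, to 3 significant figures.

10.9 ms

L = 1250 × 8 = 10000 bits.
Transmission delay per hop = L/R = 10000/20000000000 = 0.0005 ms; 3 hops → 0.0015 ms.
Propagation delays (d/s per hop): 1.86667, 0.00117722, 9 ms; sum = 10.8678 ms.
End-to-end = 10.9 ms.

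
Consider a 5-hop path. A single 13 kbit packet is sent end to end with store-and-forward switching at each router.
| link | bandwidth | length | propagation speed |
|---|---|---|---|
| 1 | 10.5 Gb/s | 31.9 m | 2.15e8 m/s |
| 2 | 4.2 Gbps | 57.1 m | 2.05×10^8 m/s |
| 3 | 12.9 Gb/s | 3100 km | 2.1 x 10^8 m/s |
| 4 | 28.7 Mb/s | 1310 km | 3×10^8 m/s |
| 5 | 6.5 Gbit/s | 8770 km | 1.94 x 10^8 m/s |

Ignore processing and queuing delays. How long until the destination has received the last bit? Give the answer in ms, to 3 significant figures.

64.8 ms

L = 13000 bits.
Transmission delays (L/R per hop): 0.0012381, 0.00309524, 0.00100775, 0.452962, 0.002 ms; sum = 0.460303 ms.
Propagation delays (d/s per hop): 0.000148372, 0.000278537, 14.7619, 4.36667, 45.2062 ms; sum = 64.3352 ms.
End-to-end = 64.8 ms.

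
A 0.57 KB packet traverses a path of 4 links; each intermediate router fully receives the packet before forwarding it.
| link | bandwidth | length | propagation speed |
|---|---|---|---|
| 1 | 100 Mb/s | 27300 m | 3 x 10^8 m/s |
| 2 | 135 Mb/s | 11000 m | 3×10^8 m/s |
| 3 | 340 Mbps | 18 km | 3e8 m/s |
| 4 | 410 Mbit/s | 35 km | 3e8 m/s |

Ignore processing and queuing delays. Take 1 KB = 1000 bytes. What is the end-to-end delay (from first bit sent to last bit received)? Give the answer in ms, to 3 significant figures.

0.408 ms

L = 4560 bits.
Transmission delays (L/R per hop): 0.0456, 0.0337778, 0.0134118, 0.011122 ms; sum = 0.103911 ms.
Propagation delays (d/s per hop): 0.091, 0.0366667, 0.06, 0.116667 ms; sum = 0.304333 ms.
End-to-end = 0.408 ms.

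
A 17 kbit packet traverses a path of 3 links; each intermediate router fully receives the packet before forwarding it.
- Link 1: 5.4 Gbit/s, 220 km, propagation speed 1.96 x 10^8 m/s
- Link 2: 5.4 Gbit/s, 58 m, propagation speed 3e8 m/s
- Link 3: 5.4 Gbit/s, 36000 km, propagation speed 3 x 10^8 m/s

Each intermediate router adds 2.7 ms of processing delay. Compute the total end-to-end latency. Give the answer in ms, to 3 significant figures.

L = 17000 bits.
Transmission delay per hop = L/R = 17000/5400000000 = 0.00314815 ms; 3 hops → 0.00944444 ms.
Propagation delays (d/s per hop): 1.12245, 0.000193333, 120 ms; sum = 121.123 ms.
Processing at 2 router(s): 2 × 2.7 ms = 5.4 ms.
End-to-end = 127 ms.

127 ms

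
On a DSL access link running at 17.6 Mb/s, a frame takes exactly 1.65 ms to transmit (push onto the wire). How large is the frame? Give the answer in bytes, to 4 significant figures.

L = R × t_tx = 17600000 b/s × 0.00165 s = 29040 bits.
In bytes: 29040 / 8 = 3630 bytes.

3630 bytes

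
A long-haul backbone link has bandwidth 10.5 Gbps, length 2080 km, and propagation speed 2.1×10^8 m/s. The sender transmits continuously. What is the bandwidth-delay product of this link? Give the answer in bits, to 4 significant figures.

104000000 bits

Propagation delay = 2080000 / 210000000 = 0.00990476 s.
BDP = R × t_prop = 10500000000 × 0.00990476 = 104000000 bits.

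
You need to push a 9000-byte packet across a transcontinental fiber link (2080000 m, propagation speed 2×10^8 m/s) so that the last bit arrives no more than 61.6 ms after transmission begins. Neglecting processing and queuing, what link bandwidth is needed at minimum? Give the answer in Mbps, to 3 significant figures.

1.41 Mbps

L = 72000 bits.
Propagation delay = 2080000 / 200000000 = 10.4 ms.
Transmission budget = 61.6 − 10.4 = 51.2 ms.
R ≥ L / t_tx = 72000 bits / 0.0512 s = 1.41 Mbps.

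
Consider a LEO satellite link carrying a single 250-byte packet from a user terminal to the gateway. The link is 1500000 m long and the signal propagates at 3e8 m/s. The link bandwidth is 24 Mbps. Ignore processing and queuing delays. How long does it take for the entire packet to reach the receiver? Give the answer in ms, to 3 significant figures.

5.08 ms

L = 250 × 8 = 2000 bits.
Transmission delay = L/R = 2000 / 24000000 = 0.0833333 ms.
Propagation delay = d/s = 1500000 m / 300000000 m/s = 5 ms.
Total = 5.08 ms.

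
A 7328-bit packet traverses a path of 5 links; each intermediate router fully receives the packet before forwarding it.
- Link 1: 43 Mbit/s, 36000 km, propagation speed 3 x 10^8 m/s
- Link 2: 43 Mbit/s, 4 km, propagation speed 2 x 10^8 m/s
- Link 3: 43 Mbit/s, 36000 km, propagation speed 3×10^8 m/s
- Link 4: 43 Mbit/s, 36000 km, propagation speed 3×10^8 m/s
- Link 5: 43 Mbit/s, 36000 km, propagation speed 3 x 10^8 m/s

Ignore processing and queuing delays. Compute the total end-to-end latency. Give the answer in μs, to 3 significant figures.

Transmission delay per hop = L/R = 7328/43000000 = 170.419 μs; 5 hops → 852.093 μs.
Propagation delays (d/s per hop): 120000, 20, 120000, 120000, 120000 μs; sum = 480020 μs.
End-to-end = 481000 μs.

481000 μs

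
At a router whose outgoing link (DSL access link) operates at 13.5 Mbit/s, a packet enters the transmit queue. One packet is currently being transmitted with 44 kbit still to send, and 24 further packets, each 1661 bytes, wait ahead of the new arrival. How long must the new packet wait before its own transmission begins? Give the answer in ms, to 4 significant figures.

26.88 ms

Each queued packet: L/R = 13288/13500000 = 0.984296 ms.
24 queued → 23.6231 ms.
Plus remaining 44000 bits of current packet: 3.25926 ms.
Queuing delay = 26.88 ms.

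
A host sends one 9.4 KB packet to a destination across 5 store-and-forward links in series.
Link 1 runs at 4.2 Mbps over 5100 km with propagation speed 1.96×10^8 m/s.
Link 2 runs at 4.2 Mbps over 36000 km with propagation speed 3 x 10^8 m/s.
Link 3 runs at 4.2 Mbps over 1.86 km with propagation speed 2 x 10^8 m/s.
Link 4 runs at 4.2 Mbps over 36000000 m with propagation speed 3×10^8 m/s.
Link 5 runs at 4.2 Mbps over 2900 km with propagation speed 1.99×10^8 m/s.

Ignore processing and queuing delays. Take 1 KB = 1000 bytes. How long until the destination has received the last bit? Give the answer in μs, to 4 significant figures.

370100 μs

L = 75200 bits.
Transmission delay per hop = L/R = 75200/4200000 = 17904.8 μs; 5 hops → 89523.8 μs.
Propagation delays (d/s per hop): 26020.4, 120000, 9.3, 120000, 14572.9 μs; sum = 280603 μs.
End-to-end = 370100 μs.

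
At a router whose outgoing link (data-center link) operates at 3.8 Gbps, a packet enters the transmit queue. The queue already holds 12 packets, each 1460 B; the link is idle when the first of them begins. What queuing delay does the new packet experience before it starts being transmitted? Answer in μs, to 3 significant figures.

Each queued packet: L/R = 11680/3800000000 = 3.07368 μs.
12 queued → 36.8842 μs.
Queuing delay = 36.9 μs.

36.9 μs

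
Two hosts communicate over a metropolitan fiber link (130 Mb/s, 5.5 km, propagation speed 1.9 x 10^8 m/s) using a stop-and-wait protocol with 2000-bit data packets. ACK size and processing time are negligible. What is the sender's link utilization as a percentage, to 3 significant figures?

t_tx = L/R = 2000/130000000 = 1.53846e-05 s.
t_prop = 5500/190000000 = 2.89474e-05 s; RTT = 5.78947e-05 s.
Cycle = t_tx + RTT = 7.32794e-05 s.
Utilization = t_tx / cycle = 1.53846e-05/7.32794e-05 = 21.0 %.

21.0 %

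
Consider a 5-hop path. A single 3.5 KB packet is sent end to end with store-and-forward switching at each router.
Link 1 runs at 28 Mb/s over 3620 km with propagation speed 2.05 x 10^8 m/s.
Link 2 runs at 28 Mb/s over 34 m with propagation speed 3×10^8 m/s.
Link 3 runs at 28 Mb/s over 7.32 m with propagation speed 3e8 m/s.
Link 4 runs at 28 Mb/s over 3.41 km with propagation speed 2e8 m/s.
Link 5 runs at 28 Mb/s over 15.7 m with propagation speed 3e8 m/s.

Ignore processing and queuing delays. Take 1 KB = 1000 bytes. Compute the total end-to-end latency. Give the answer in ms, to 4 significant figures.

L = 28000 bits.
Transmission delay per hop = L/R = 28000/28000000 = 1 ms; 5 hops → 5 ms.
Propagation delays (d/s per hop): 17.6585, 0.000113333, 2.44e-05, 0.01705, 5.23333e-05 ms; sum = 17.6758 ms.
End-to-end = 22.68 ms.

22.68 ms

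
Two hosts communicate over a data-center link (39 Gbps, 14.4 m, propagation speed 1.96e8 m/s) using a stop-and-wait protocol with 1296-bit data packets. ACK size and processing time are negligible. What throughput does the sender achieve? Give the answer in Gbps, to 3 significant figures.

t_tx = L/R = 1296/39000000000 = 3.32308e-08 s.
t_prop = 14.4/196000000 = 7.34694e-08 s; RTT = 1.46939e-07 s.
Cycle = t_tx + RTT = 1.8017e-07 s.
Throughput = L / cycle = 1296 / 1.8017e-07 = 7.19 Gbps.

7.19 Gbps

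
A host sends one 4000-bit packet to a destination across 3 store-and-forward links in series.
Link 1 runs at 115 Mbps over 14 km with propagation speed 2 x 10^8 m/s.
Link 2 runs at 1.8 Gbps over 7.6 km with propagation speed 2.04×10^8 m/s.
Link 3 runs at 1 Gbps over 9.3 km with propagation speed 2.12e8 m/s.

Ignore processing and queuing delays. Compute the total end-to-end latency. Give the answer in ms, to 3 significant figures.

0.192 ms

Transmission delays (L/R per hop): 0.0347826, 0.00222222, 0.004 ms; sum = 0.0410048 ms.
Propagation delays (d/s per hop): 0.07, 0.0372549, 0.0438679 ms; sum = 0.151123 ms.
End-to-end = 0.192 ms.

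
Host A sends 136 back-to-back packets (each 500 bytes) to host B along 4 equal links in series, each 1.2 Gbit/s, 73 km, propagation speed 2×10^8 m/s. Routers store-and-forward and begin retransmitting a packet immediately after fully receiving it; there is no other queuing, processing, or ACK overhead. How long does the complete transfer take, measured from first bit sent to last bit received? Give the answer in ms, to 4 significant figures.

Per-hop transmission t_tx = L/R = 4000/1200000000 = 0.00333333 ms.
Per-hop propagation t_prop = 73000/200000000 = 0.365 ms.
Pipeline fill: first packet needs 4·t_tx to clear all hops; remaining 135 packets each add one t_tx.
Total = (4+136-1)·t_tx + 4·t_prop = 139·0.00333333 + 4·0.365 = 1.923 ms.

1.923 ms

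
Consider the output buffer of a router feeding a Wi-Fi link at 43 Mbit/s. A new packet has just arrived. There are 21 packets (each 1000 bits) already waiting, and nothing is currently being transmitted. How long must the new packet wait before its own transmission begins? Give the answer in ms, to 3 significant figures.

0.488 ms

Each queued packet: L/R = 1000/43000000 = 0.0232558 ms.
21 queued → 0.488372 ms.
Queuing delay = 0.488 ms.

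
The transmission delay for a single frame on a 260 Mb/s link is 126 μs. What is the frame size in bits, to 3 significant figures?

L = R × t_tx = 260000000 b/s × 0.000126 s = 32760 bits.

32800 bits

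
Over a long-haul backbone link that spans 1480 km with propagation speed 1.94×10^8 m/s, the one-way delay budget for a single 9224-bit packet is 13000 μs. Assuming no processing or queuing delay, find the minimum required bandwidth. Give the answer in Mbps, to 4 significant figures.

1.717 Mbps

Propagation delay = 1480000 / 194000000 = 7628.87 μs.
Transmission budget = 13000 − 7628.87 = 5371.13 μs.
R ≥ L / t_tx = 9224 bits / 0.00537113 s = 1.717 Mbps.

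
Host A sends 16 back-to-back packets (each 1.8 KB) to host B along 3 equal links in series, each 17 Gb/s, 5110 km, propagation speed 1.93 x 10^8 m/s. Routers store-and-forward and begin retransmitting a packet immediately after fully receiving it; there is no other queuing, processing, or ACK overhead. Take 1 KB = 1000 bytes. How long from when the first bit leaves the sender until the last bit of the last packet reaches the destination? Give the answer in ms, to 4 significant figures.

79.45 ms

Per-hop transmission t_tx = L/R = 14400/17000000000 = 0.000847059 ms.
Per-hop propagation t_prop = 5110000/193000000 = 26.4767 ms.
Pipeline fill: first packet needs 3·t_tx to clear all hops; remaining 15 packets each add one t_tx.
Total = (3+16-1)·t_tx + 3·t_prop = 18·0.000847059 + 3·26.4767 = 79.45 ms.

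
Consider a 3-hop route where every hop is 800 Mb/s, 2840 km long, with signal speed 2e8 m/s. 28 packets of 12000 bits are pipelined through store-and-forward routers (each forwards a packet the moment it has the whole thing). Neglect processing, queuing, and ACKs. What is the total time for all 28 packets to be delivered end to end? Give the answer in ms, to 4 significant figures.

43.05 ms

Per-hop transmission t_tx = L/R = 12000/800000000 = 0.015 ms.
Per-hop propagation t_prop = 2840000/200000000 = 14.2 ms.
Pipeline fill: first packet needs 3·t_tx to clear all hops; remaining 27 packets each add one t_tx.
Total = (3+28-1)·t_tx + 3·t_prop = 30·0.015 + 3·14.2 = 43.05 ms.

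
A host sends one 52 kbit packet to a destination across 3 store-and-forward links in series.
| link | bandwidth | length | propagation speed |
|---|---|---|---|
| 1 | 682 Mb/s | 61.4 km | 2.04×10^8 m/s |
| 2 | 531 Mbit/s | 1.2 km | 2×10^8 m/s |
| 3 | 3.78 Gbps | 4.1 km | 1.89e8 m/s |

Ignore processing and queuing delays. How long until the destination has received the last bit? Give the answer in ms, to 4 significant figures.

0.5166 ms

L = 52000 bits.
Transmission delays (L/R per hop): 0.0762463, 0.0979284, 0.0137566 ms; sum = 0.187931 ms.
Propagation delays (d/s per hop): 0.30098, 0.006, 0.0216931 ms; sum = 0.328674 ms.
End-to-end = 0.5166 ms.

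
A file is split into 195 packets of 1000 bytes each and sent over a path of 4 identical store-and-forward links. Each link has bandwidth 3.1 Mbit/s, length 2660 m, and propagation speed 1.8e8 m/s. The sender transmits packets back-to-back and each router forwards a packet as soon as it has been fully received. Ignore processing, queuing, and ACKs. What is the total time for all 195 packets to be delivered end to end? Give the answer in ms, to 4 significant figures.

Per-hop transmission t_tx = L/R = 8000/3100000 = 2.58065 ms.
Per-hop propagation t_prop = 2660/180000000 = 0.0147778 ms.
Pipeline fill: first packet needs 4·t_tx to clear all hops; remaining 194 packets each add one t_tx.
Total = (4+195-1)·t_tx + 4·t_prop = 198·2.58065 + 4·0.0147778 = 511.0 ms.

511.0 ms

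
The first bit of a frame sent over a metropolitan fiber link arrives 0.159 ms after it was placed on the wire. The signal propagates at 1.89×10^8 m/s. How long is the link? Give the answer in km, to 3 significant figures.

30.1 km

d = s × t_prop = 189000000 × 0.000159 = 30.1 km.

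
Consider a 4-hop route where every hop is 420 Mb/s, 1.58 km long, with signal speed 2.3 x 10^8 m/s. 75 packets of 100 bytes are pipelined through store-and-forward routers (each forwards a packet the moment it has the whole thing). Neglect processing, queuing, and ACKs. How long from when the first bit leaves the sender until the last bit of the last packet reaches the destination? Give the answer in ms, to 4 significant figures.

Per-hop transmission t_tx = L/R = 800/420000000 = 0.00190476 ms.
Per-hop propagation t_prop = 1580/2.3e+08 = 0.00686957 ms.
Pipeline fill: first packet needs 4·t_tx to clear all hops; remaining 74 packets each add one t_tx.
Total = (4+75-1)·t_tx + 4·t_prop = 78·0.00190476 + 4·0.00686957 = 0.1760 ms.

0.1760 ms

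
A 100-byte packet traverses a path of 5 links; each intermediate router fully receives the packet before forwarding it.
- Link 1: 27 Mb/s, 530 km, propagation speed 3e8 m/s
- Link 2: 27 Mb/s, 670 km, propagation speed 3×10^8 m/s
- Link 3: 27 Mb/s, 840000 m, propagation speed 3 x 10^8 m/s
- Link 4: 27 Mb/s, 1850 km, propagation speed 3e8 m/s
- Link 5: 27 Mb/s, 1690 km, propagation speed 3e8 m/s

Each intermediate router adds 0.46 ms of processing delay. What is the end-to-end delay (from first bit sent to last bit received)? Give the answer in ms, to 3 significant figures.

L = 100 × 8 = 800 bits.
Transmission delay per hop = L/R = 800/27000000 = 0.0296296 ms; 5 hops → 0.148148 ms.
Propagation delays (d/s per hop): 1.76667, 2.23333, 2.8, 6.16667, 5.63333 ms; sum = 18.6 ms.
Processing at 4 router(s): 4 × 0.46 ms = 1.84 ms.
End-to-end = 20.6 ms.

20.6 ms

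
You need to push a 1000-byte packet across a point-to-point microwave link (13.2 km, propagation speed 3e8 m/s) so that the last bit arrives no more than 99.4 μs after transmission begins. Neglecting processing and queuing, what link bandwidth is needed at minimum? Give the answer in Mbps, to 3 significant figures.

L = 8000 bits.
Propagation delay = 13200 / 300000000 = 44 μs.
Transmission budget = 99.4 − 44 = 55.4 μs.
R ≥ L / t_tx = 8000 bits / 5.54e-05 s = 144 Mbps.

144 Mbps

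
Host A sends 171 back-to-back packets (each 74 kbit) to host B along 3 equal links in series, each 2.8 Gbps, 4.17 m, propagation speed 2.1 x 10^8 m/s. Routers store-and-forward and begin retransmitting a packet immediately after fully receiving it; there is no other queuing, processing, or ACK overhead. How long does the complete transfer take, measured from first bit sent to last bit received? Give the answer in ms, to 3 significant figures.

4.57 ms

Per-hop transmission t_tx = L/R = 74000/2800000000 = 0.0264286 ms.
Per-hop propagation t_prop = 4.17/210000000 = 1.98571e-05 ms.
Pipeline fill: first packet needs 3·t_tx to clear all hops; remaining 170 packets each add one t_tx.
Total = (3+171-1)·t_tx + 3·t_prop = 173·0.0264286 + 3·1.98571e-05 = 4.57 ms.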